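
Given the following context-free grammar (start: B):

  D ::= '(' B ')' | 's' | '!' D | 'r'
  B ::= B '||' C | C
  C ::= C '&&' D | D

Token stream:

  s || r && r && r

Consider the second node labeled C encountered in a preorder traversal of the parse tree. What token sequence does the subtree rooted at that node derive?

r && r && r

[B [B [C [D s]]] || [C [C [C [D r]] && [D r]] && [D r]]]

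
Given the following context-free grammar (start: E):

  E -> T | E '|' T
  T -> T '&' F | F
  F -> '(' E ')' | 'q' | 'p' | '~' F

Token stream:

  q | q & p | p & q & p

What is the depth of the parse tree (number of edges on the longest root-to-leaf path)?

5

[E [E [E [T [F q]]] | [T [T [F q]] & [F p]]] | [T [T [T [F p]] & [F q]] & [F p]]]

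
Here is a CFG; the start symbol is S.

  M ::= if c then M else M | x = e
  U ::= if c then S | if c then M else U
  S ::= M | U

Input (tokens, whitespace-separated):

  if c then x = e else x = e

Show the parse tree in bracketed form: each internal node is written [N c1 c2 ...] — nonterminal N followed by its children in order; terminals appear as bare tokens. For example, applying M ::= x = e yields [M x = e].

[S [M if c then [M x = e] else [M x = e]]]

S
M
if c then M else M
if c then x = e else M
if c then x = e else x = e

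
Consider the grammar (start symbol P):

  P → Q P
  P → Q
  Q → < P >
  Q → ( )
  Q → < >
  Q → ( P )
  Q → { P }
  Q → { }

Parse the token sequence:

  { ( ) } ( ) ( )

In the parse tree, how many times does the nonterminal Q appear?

[P [Q { [P [Q ( )]] }] [P [Q ( )] [P [Q ( )]]]]

4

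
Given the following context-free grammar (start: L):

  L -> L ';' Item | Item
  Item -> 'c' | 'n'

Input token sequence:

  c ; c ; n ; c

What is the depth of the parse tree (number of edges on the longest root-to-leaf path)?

5

[L [L [L [L [Item c]] ; [Item c]] ; [Item n]] ; [Item c]]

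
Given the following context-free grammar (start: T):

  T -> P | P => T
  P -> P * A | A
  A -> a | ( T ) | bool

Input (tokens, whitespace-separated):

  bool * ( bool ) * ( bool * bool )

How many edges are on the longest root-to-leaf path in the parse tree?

7

[T [P [P [P [A bool]] * [A ( [T [P [A bool]]] )]] * [A ( [T [P [P [A bool]] * [A bool]]] )]]]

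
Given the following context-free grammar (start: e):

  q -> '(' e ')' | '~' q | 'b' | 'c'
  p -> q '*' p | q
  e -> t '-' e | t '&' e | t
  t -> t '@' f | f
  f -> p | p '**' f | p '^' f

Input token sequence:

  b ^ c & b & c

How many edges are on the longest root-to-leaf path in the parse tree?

[e [t [f [p [q b]] ^ [f [p [q c]]]]] & [e [t [f [p [q b]]]] & [e [t [f [p [q c]]]]]]]

7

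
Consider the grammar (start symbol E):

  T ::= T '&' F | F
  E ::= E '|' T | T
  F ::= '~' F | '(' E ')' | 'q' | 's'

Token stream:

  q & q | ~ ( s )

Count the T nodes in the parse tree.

4

[E [E [T [T [F q]] & [F q]]] | [T [F ~ [F ( [E [T [F s]]] )]]]]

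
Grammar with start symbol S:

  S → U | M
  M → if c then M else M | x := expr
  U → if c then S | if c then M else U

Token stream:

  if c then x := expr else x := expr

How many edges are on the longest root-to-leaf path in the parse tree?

[S [M if c then [M x := expr] else [M x := expr]]]

3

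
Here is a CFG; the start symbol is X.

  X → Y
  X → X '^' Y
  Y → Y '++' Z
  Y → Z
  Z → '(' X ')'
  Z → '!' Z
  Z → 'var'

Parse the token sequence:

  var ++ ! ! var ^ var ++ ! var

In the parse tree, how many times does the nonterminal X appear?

2

[X [X [Y [Y [Z var]] ++ [Z ! [Z ! [Z var]]]]] ^ [Y [Y [Z var]] ++ [Z ! [Z var]]]]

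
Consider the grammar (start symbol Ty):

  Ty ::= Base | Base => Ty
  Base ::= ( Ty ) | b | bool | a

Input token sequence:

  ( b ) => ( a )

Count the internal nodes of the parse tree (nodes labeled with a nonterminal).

8

[Ty [Base ( [Ty [Base b]] )] => [Ty [Base ( [Ty [Base a]] )]]]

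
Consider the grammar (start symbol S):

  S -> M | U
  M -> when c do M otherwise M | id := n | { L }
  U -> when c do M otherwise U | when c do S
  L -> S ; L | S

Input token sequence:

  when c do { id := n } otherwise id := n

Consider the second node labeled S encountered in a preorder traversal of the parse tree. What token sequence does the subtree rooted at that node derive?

id := n

[S [M when c do [M { [L [S [M id := n]]] }] otherwise [M id := n]]]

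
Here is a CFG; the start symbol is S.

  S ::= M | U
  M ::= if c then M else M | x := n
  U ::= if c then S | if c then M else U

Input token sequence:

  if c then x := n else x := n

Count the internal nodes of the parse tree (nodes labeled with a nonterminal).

4

[S [M if c then [M x := n] else [M x := n]]]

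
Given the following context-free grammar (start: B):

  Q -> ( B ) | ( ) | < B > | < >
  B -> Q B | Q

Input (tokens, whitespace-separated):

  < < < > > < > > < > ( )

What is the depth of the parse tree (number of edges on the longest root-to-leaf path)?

[B [Q < [B [Q < [B [Q < >]] >] [B [Q < >]]] >] [B [Q < >] [B [Q ( )]]]]

6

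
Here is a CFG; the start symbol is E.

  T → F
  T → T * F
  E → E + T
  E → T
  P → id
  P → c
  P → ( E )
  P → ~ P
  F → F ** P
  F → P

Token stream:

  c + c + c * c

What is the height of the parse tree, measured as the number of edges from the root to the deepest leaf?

[E [E [E [T [F [P c]]]] + [T [F [P c]]]] + [T [T [F [P c]]] * [F [P c]]]]

6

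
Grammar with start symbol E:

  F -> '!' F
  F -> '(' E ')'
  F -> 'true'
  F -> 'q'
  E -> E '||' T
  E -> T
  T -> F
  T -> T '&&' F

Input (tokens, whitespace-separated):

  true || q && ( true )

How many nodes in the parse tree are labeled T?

4

[E [E [T [F true]]] || [T [T [F q]] && [F ( [E [T [F true]]] )]]]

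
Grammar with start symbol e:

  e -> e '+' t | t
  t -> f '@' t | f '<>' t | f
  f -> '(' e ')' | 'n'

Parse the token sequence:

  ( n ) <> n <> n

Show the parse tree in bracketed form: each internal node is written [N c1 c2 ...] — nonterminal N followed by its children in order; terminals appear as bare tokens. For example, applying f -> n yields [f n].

e
t
f <> t
( e ) <> t
( t ) <> t
( f ) <> t
( n ) <> t
( n ) <> f <> t
( n ) <> n <> t
( n ) <> n <> f
( n ) <> n <> n

[e [t [f ( [e [t [f n]]] )] <> [t [f n] <> [t [f n]]]]]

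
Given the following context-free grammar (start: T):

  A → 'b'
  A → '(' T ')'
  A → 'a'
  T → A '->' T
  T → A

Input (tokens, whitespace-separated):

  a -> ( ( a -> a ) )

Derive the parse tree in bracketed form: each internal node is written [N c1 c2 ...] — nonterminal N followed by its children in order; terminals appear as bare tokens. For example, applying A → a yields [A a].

T
A -> T
a -> T
a -> A
a -> ( T )
a -> ( A )
a -> ( ( T ) )
a -> ( ( A -> T ) )
a -> ( ( a -> T ) )
a -> ( ( a -> A ) )
a -> ( ( a -> a ) )

[T [A a] -> [T [A ( [T [A ( [T [A a] -> [T [A a]]] )]] )]]]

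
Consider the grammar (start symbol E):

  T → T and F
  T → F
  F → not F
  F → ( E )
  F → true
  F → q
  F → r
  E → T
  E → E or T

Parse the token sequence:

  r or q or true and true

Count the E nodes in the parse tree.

3

[E [E [E [T [F r]]] or [T [F q]]] or [T [T [F true]] and [F true]]]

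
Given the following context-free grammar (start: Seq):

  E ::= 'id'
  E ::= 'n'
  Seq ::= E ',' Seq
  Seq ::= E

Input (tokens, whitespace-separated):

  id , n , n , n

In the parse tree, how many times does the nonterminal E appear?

[Seq [E id] , [Seq [E n] , [Seq [E n] , [Seq [E n]]]]]

4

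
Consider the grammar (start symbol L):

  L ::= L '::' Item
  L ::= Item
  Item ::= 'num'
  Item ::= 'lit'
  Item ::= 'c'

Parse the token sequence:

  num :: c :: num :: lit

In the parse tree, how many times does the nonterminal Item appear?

[L [L [L [L [Item num]] :: [Item c]] :: [Item num]] :: [Item lit]]

4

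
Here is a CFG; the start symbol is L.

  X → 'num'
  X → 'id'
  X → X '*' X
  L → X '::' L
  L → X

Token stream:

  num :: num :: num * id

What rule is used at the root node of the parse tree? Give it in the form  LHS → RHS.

L → X '::' L

[L [X num] :: [L [X num] :: [L [X [X num] * [X id]]]]]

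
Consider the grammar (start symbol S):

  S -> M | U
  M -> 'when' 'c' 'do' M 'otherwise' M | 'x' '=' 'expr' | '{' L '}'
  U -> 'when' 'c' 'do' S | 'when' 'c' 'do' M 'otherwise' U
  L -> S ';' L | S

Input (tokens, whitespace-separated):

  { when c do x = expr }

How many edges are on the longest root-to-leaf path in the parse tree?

7

[S [M { [L [S [U when c do [S [M x = expr]]]]] }]]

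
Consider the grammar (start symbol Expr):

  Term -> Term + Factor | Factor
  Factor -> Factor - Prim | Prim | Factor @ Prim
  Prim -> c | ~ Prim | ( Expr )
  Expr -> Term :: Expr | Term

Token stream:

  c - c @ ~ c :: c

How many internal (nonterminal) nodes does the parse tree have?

[Expr [Term [Factor [Factor [Factor [Prim c]] - [Prim c]] @ [Prim ~ [Prim c]]]] :: [Expr [Term [Factor [Prim c]]]]]

13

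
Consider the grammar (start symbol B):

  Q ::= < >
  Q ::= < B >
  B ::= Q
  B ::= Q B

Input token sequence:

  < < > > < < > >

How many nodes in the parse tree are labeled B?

4

[B [Q < [B [Q < >]] >] [B [Q < [B [Q < >]] >]]]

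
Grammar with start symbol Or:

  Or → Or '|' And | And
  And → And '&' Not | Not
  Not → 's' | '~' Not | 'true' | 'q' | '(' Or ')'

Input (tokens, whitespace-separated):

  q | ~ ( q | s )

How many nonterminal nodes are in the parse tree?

[Or [Or [And [Not q]]] | [And [Not ~ [Not ( [Or [Or [And [Not q]]] | [And [Not s]]] )]]]]

13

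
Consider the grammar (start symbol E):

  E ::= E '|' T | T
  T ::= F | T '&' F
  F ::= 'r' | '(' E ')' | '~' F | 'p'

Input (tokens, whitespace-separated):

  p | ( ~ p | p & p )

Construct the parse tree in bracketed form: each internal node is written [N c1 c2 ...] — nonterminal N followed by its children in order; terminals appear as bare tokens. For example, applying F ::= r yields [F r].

E
E | T
T | T
F | T
p | T
p | F
p | ( E )
p | ( E | T )
p | ( T | T )
p | ( F | T )
p | ( ~ F | T )
p | ( ~ p | T )
p | ( ~ p | T & F )
p | ( ~ p | F & F )
p | ( ~ p | p & F )
p | ( ~ p | p & p )

[E [E [T [F p]]] | [T [F ( [E [E [T [F ~ [F p]]]] | [T [T [F p]] & [F p]]] )]]]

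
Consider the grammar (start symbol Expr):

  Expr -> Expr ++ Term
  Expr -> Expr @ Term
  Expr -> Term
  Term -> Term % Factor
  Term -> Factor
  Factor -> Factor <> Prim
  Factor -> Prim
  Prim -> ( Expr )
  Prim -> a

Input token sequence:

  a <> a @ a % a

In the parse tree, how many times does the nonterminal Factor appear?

4

[Expr [Expr [Term [Factor [Factor [Prim a]] <> [Prim a]]]] @ [Term [Term [Factor [Prim a]]] % [Factor [Prim a]]]]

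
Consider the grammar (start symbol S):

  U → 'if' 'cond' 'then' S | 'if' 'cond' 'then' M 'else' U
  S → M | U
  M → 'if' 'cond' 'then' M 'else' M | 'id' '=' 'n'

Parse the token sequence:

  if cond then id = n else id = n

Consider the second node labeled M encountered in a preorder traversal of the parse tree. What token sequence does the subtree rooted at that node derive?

id = n

[S [M if cond then [M id = n] else [M id = n]]]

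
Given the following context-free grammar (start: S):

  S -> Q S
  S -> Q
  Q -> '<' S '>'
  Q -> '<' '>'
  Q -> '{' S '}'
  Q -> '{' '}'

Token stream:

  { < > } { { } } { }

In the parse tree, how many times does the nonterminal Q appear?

[S [Q { [S [Q < >]] }] [S [Q { [S [Q { }]] }] [S [Q { }]]]]

5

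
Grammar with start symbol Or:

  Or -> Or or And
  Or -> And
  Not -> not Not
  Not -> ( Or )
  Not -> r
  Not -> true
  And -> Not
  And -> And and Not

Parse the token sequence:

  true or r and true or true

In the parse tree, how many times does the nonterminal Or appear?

3

[Or [Or [Or [And [Not true]]] or [And [And [Not r]] and [Not true]]] or [And [Not true]]]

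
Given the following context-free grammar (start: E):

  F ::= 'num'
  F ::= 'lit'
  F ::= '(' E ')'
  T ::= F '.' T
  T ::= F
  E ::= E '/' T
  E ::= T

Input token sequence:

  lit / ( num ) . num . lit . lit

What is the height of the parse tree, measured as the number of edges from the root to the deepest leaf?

[E [E [T [F lit]]] / [T [F ( [E [T [F num]]] )] . [T [F num] . [T [F lit] . [T [F lit]]]]]]

6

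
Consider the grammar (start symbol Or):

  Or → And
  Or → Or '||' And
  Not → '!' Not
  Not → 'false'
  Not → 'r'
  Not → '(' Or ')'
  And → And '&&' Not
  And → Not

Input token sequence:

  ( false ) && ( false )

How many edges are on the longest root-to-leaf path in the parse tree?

7

[Or [And [And [Not ( [Or [And [Not false]]] )]] && [Not ( [Or [And [Not false]]] )]]]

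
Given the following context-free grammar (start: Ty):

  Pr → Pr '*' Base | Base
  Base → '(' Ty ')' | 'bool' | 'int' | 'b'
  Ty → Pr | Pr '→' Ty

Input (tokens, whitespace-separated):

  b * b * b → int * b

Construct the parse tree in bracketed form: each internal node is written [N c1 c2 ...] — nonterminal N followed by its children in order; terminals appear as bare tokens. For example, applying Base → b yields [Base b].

Ty
Pr → Ty
Pr * Base → Ty
Pr * Base * Base → Ty
Base * Base * Base → Ty
b * Base * Base → Ty
b * b * Base → Ty
b * b * b → Ty
b * b * b → Pr
b * b * b → Pr * Base
b * b * b → Base * Base
b * b * b → int * Base
b * b * b → int * b

[Ty [Pr [Pr [Pr [Base b]] * [Base b]] * [Base b]] → [Ty [Pr [Pr [Base int]] * [Base b]]]]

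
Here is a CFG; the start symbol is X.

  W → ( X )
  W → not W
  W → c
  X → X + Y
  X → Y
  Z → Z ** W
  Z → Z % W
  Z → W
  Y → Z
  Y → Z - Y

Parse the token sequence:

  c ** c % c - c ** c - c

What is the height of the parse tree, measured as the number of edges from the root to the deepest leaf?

6

[X [Y [Z [Z [Z [W c]] ** [W c]] % [W c]] - [Y [Z [Z [W c]] ** [W c]] - [Y [Z [W c]]]]]]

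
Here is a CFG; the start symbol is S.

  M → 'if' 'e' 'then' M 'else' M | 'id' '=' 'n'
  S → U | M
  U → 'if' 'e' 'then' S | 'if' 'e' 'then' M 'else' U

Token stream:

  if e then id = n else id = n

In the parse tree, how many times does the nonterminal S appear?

1

[S [M if e then [M id = n] else [M id = n]]]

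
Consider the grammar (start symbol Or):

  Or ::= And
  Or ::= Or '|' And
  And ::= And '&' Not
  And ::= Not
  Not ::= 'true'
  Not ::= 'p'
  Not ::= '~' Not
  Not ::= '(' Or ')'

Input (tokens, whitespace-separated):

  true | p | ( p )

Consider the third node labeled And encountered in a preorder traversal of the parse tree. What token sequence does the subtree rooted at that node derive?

[Or [Or [Or [And [Not true]]] | [And [Not p]]] | [And [Not ( [Or [And [Not p]]] )]]]

( p )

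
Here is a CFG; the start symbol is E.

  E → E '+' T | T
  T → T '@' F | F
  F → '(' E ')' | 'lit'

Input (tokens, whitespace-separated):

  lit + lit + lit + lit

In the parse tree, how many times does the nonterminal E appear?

4

[E [E [E [E [T [F lit]]] + [T [F lit]]] + [T [F lit]]] + [T [F lit]]]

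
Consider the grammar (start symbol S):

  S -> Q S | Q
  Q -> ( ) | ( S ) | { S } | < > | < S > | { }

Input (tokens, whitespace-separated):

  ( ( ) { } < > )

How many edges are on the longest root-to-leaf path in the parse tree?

[S [Q ( [S [Q ( )] [S [Q { }] [S [Q < >]]]] )]]

6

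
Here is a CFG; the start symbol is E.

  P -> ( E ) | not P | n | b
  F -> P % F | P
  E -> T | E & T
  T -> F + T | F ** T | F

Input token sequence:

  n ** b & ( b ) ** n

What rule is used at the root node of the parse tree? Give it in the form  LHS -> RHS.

E -> E & T

[E [E [T [F [P n]] ** [T [F [P b]]]]] & [T [F [P ( [E [T [F [P b]]]] )]] ** [T [F [P n]]]]]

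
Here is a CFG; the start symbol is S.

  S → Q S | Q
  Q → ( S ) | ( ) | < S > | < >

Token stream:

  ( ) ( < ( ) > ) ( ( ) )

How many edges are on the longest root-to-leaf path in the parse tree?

[S [Q ( )] [S [Q ( [S [Q < [S [Q ( )]] >]] )] [S [Q ( [S [Q ( )]] )]]]]

7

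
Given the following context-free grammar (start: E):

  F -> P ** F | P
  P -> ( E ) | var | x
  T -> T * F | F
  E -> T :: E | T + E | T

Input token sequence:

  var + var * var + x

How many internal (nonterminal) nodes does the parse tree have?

[E [T [F [P var]]] + [E [T [T [F [P var]]] * [F [P var]]] + [E [T [F [P x]]]]]]

15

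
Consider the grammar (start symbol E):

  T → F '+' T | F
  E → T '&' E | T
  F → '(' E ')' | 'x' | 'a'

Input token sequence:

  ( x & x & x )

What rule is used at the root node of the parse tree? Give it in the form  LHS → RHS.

[E [T [F ( [E [T [F x]] & [E [T [F x]] & [E [T [F x]]]]] )]]]

E → T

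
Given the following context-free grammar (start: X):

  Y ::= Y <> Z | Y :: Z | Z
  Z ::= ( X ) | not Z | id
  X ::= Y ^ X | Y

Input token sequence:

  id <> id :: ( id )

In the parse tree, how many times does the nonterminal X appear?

[X [Y [Y [Y [Z id]] <> [Z id]] :: [Z ( [X [Y [Z id]]] )]]]

2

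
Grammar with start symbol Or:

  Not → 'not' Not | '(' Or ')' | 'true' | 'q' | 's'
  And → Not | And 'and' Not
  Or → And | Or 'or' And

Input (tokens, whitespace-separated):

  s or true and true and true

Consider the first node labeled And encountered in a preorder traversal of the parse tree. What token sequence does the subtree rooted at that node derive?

[Or [Or [And [Not s]]] or [And [And [And [Not true]] and [Not true]] and [Not true]]]

s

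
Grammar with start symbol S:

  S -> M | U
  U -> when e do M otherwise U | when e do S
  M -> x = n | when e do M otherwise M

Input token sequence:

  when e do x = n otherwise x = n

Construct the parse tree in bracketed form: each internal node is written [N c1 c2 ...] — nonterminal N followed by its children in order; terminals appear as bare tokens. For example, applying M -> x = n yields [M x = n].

S
M
when e do M otherwise M
when e do x = n otherwise M
when e do x = n otherwise x = n

[S [M when e do [M x = n] otherwise [M x = n]]]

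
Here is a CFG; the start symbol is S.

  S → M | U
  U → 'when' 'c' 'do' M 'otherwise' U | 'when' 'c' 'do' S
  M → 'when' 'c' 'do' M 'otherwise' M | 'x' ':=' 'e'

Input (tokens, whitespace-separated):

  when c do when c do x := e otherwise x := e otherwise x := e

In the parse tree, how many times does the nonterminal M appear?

5

[S [M when c do [M when c do [M x := e] otherwise [M x := e]] otherwise [M x := e]]]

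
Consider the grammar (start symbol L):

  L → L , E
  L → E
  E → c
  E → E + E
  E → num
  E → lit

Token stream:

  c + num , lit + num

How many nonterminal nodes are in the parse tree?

[L [L [E [E c] + [E num]]] , [E [E lit] + [E num]]]

8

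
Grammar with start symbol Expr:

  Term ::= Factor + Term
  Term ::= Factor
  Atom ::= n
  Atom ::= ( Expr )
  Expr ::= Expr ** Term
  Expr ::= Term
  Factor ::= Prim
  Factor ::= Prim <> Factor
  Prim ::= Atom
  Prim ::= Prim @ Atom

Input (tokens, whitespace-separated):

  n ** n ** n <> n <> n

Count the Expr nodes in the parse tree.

3

[Expr [Expr [Expr [Term [Factor [Prim [Atom n]]]]] ** [Term [Factor [Prim [Atom n]]]]] ** [Term [Factor [Prim [Atom n]] <> [Factor [Prim [Atom n]] <> [Factor [Prim [Atom n]]]]]]]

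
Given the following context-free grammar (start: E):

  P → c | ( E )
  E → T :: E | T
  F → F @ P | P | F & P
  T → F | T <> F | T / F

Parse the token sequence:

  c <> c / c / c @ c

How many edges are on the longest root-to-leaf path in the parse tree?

[E [T [T [T [T [F [P c]]] <> [F [P c]]] / [F [P c]]] / [F [F [P c]] @ [P c]]]]

7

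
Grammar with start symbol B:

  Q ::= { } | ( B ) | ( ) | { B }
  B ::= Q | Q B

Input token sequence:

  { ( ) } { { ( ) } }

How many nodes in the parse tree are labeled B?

[B [Q { [B [Q ( )]] }] [B [Q { [B [Q { [B [Q ( )]] }]] }]]]

5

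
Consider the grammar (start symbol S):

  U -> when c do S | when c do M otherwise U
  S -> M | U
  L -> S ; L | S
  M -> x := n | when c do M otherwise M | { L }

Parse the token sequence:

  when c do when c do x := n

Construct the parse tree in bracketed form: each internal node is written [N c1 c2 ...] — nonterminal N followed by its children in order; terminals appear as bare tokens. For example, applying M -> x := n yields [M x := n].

S
U
when c do S
when c do U
when c do when c do S
when c do when c do M
when c do when c do x := n

[S [U when c do [S [U when c do [S [M x := n]]]]]]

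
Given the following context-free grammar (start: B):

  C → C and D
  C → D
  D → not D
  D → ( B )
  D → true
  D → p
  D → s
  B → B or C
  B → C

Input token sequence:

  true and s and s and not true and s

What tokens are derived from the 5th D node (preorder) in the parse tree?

[B [C [C [C [C [C [D true]] and [D s]] and [D s]] and [D not [D true]]] and [D s]]]

true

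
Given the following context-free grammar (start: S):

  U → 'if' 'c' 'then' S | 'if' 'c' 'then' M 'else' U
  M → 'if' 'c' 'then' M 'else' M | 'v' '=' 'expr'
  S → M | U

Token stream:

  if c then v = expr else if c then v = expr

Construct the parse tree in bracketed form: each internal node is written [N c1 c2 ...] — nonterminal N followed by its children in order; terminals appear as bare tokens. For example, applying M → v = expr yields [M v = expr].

S
U
if c then M else U
if c then v = expr else U
if c then v = expr else if c then S
if c then v = expr else if c then M
if c then v = expr else if c then v = expr

[S [U if c then [M v = expr] else [U if c then [S [M v = expr]]]]]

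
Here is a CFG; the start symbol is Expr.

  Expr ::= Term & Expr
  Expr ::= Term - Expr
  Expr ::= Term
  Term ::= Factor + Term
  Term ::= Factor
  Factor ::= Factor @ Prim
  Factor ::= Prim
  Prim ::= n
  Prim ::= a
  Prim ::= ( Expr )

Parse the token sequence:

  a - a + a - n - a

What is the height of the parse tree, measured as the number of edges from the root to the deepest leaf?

7

[Expr [Term [Factor [Prim a]]] - [Expr [Term [Factor [Prim a]] + [Term [Factor [Prim a]]]] - [Expr [Term [Factor [Prim n]]] - [Expr [Term [Factor [Prim a]]]]]]]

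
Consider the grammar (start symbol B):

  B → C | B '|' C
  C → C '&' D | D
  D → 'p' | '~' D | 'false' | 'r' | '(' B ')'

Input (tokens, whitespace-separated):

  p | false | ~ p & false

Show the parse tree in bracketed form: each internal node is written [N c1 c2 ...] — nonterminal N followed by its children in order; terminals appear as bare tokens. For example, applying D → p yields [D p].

B
B | C
B | C | C
C | C | C
D | C | C
p | C | C
p | D | C
p | false | C
p | false | C & D
p | false | D & D
p | false | ~ D & D
p | false | ~ p & D
p | false | ~ p & false

[B [B [B [C [D p]]] | [C [D false]]] | [C [C [D ~ [D p]]] & [D false]]]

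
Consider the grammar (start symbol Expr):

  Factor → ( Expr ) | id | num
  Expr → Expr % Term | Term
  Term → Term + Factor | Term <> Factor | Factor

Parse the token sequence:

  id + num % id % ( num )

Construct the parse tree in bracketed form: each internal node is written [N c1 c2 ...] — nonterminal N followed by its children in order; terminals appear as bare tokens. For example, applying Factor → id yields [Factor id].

[Expr [Expr [Expr [Term [Term [Factor id]] + [Factor num]]] % [Term [Factor id]]] % [Term [Factor ( [Expr [Term [Factor num]]] )]]]

Expr
Expr % Term
Expr % Term % Term
Term % Term % Term
Term + Factor % Term % Term
Factor + Factor % Term % Term
id + Factor % Term % Term
id + num % Term % Term
id + num % Factor % Term
id + num % id % Term
id + num % id % Factor
id + num % id % ( Expr )
id + num % id % ( Term )
id + num % id % ( Factor )
id + num % id % ( num )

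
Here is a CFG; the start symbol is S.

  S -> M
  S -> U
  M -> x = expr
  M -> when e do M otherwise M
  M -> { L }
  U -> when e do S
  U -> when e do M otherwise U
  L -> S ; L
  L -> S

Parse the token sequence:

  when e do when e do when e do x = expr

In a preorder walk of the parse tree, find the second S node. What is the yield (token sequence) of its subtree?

when e do when e do x = expr

[S [U when e do [S [U when e do [S [U when e do [S [M x = expr]]]]]]]]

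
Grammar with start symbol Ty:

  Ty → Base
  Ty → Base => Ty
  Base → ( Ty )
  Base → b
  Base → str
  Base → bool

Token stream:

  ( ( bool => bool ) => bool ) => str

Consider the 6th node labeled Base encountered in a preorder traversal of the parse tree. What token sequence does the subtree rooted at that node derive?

[Ty [Base ( [Ty [Base ( [Ty [Base bool] => [Ty [Base bool]]] )] => [Ty [Base bool]]] )] => [Ty [Base str]]]

str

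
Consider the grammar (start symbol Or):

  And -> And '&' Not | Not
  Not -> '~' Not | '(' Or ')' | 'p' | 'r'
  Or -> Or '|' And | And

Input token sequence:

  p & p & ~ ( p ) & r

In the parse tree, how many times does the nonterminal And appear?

5

[Or [And [And [And [And [Not p]] & [Not p]] & [Not ~ [Not ( [Or [And [Not p]]] )]]] & [Not r]]]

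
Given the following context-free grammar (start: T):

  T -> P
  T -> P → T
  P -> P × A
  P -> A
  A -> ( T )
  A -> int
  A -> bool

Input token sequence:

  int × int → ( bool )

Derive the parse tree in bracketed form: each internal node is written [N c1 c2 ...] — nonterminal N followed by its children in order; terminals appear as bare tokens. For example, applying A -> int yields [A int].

T
P → T
P × A → T
A × A → T
int × A → T
int × int → T
int × int → P
int × int → A
int × int → ( T )
int × int → ( P )
int × int → ( A )
int × int → ( bool )

[T [P [P [A int]] × [A int]] → [T [P [A ( [T [P [A bool]]] )]]]]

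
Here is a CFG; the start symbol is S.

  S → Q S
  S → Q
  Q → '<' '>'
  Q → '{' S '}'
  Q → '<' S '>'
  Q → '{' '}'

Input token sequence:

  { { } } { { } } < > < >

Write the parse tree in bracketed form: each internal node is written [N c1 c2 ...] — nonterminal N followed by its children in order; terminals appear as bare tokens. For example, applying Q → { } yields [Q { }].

[S [Q { [S [Q { }]] }] [S [Q { [S [Q { }]] }] [S [Q < >] [S [Q < >]]]]]

S
Q S
{ S } S
{ Q } S
{ { } } S
{ { } } Q S
{ { } } { S } S
{ { } } { Q } S
{ { } } { { } } S
{ { } } { { } } Q S
{ { } } { { } } < > S
{ { } } { { } } < > Q
{ { } } { { } } < > < >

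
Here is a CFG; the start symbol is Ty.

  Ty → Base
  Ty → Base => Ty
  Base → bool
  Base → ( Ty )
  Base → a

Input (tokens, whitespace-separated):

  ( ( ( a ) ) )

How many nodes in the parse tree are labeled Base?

[Ty [Base ( [Ty [Base ( [Ty [Base ( [Ty [Base a]] )]] )]] )]]

4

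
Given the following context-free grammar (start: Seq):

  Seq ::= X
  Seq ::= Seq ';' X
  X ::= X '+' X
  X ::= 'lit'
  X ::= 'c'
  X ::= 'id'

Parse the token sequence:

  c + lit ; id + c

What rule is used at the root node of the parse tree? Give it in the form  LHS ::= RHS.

[Seq [Seq [X [X c] + [X lit]]] ; [X [X id] + [X c]]]

Seq ::= Seq ';' X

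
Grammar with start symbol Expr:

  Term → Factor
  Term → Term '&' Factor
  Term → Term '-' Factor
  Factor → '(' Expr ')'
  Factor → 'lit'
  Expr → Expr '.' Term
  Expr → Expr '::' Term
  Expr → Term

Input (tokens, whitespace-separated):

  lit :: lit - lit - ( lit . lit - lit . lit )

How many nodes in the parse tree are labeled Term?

8

[Expr [Expr [Term [Factor lit]]] :: [Term [Term [Term [Factor lit]] - [Factor lit]] - [Factor ( [Expr [Expr [Expr [Term [Factor lit]]] . [Term [Term [Factor lit]] - [Factor lit]]] . [Term [Factor lit]]] )]]]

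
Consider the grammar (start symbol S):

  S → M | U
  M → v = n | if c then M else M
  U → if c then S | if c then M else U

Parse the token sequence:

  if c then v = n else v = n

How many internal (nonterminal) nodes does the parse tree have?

4

[S [M if c then [M v = n] else [M v = n]]]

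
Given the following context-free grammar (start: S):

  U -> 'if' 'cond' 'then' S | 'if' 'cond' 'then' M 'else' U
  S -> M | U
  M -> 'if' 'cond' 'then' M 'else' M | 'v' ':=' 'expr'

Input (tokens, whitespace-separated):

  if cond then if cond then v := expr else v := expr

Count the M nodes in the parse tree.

3

[S [U if cond then [S [M if cond then [M v := expr] else [M v := expr]]]]]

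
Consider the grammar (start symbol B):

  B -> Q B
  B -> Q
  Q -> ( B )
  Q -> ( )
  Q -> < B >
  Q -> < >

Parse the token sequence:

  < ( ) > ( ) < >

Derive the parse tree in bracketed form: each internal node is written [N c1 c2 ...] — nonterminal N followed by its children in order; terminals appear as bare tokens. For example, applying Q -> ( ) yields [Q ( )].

[B [Q < [B [Q ( )]] >] [B [Q ( )] [B [Q < >]]]]

B
Q B
< B > B
< Q > B
< ( ) > B
< ( ) > Q B
< ( ) > ( ) B
< ( ) > ( ) Q
< ( ) > ( ) < >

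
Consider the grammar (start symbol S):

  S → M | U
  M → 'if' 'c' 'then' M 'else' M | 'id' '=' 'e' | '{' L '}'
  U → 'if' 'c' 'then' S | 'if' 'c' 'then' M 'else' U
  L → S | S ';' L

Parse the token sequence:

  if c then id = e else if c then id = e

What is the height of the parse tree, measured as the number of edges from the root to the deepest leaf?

5

[S [U if c then [M id = e] else [U if c then [S [M id = e]]]]]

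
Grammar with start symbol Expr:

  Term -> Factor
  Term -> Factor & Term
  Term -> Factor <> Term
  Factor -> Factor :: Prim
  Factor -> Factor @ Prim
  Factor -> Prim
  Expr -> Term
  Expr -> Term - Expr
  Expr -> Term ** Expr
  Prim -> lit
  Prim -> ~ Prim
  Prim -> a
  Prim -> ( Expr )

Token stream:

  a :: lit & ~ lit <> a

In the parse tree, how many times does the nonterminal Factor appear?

[Expr [Term [Factor [Factor [Prim a]] :: [Prim lit]] & [Term [Factor [Prim ~ [Prim lit]]] <> [Term [Factor [Prim a]]]]]]

4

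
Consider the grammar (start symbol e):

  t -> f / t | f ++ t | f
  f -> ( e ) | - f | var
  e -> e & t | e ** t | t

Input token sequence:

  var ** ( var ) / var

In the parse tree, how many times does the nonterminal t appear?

4

[e [e [t [f var]]] ** [t [f ( [e [t [f var]]] )] / [t [f var]]]]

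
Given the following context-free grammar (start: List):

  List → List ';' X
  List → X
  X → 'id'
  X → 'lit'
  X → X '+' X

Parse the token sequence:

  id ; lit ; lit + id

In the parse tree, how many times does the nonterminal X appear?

5

[List [List [List [X id]] ; [X lit]] ; [X [X lit] + [X id]]]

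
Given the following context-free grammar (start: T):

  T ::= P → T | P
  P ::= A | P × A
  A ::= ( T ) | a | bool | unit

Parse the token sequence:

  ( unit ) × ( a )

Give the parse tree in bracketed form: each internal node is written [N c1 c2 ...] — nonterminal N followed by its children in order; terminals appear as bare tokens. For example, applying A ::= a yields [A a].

T
P
P × A
A × A
( T ) × A
( P ) × A
( A ) × A
( unit ) × A
( unit ) × ( T )
( unit ) × ( P )
( unit ) × ( A )
( unit ) × ( a )

[T [P [P [A ( [T [P [A unit]]] )]] × [A ( [T [P [A a]]] )]]]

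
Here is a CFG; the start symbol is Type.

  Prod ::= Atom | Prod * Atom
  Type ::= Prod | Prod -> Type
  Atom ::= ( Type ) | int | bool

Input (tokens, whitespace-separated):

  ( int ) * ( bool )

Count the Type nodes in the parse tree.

3

[Type [Prod [Prod [Atom ( [Type [Prod [Atom int]]] )]] * [Atom ( [Type [Prod [Atom bool]]] )]]]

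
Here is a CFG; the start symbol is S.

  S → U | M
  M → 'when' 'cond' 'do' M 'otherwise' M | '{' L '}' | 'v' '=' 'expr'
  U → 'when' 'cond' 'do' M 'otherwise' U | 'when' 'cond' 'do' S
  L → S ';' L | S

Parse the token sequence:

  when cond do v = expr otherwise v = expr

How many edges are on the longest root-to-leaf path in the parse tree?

[S [M when cond do [M v = expr] otherwise [M v = expr]]]

3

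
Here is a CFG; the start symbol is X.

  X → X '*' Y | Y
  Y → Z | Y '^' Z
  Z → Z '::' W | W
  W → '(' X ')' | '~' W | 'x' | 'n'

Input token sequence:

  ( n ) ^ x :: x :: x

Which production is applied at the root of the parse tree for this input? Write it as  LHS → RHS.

X → Y

[X [Y [Y [Z [W ( [X [Y [Z [W n]]]] )]]] ^ [Z [Z [Z [W x]] :: [W x]] :: [W x]]]]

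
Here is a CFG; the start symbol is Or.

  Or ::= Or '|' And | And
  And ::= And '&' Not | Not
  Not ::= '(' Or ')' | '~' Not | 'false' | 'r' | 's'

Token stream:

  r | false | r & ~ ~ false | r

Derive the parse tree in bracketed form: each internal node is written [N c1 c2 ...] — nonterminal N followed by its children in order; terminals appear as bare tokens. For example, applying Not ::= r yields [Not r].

[Or [Or [Or [Or [And [Not r]]] | [And [Not false]]] | [And [And [Not r]] & [Not ~ [Not ~ [Not false]]]]] | [And [Not r]]]

Or
Or | And
Or | And | And
Or | And | And | And
And | And | And | And
Not | And | And | And
r | And | And | And
r | Not | And | And
r | false | And | And
r | false | And & Not | And
r | false | Not & Not | And
r | false | r & Not | And
r | false | r & ~ Not | And
r | false | r & ~ ~ Not | And
r | false | r & ~ ~ false | And
r | false | r & ~ ~ false | Not
r | false | r & ~ ~ false | r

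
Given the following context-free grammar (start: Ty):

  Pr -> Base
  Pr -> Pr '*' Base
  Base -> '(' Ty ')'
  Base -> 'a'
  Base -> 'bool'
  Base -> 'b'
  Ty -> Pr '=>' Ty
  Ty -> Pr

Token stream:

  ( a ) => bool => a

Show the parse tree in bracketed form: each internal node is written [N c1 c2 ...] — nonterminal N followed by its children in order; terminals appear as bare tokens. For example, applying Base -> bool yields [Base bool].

Ty
Pr => Ty
Base => Ty
( Ty ) => Ty
( Pr ) => Ty
( Base ) => Ty
( a ) => Ty
( a ) => Pr => Ty
( a ) => Base => Ty
( a ) => bool => Ty
( a ) => bool => Pr
( a ) => bool => Base
( a ) => bool => a

[Ty [Pr [Base ( [Ty [Pr [Base a]]] )]] => [Ty [Pr [Base bool]] => [Ty [Pr [Base a]]]]]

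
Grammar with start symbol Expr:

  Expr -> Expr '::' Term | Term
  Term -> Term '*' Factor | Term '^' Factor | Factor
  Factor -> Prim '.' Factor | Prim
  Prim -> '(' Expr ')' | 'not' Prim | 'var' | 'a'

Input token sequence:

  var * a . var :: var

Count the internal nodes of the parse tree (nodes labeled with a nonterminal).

13

[Expr [Expr [Term [Term [Factor [Prim var]]] * [Factor [Prim a] . [Factor [Prim var]]]]] :: [Term [Factor [Prim var]]]]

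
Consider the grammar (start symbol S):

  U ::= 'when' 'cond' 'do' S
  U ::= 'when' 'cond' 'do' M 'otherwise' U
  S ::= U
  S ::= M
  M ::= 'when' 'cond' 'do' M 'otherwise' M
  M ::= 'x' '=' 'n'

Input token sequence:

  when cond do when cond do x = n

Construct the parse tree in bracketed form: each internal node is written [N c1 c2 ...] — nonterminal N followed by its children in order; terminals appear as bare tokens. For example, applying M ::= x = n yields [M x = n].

S
U
when cond do S
when cond do U
when cond do when cond do S
when cond do when cond do M
when cond do when cond do x = n

[S [U when cond do [S [U when cond do [S [M x = n]]]]]]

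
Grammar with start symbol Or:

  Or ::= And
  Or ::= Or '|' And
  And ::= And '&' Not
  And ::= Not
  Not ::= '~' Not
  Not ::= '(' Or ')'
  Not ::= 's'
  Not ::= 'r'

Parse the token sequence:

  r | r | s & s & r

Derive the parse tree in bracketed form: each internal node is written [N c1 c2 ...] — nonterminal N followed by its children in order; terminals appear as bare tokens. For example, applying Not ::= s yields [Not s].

[Or [Or [Or [And [Not r]]] | [And [Not r]]] | [And [And [And [Not s]] & [Not s]] & [Not r]]]

Or
Or | And
Or | And | And
And | And | And
Not | And | And
r | And | And
r | Not | And
r | r | And
r | r | And & Not
r | r | And & Not & Not
r | r | Not & Not & Not
r | r | s & Not & Not
r | r | s & s & Not
r | r | s & s & r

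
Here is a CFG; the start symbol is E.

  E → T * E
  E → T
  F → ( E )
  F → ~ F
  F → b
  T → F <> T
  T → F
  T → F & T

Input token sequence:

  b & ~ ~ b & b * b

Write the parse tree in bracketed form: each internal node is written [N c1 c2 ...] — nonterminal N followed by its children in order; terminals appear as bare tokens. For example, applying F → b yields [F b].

E
T * E
F & T * E
b & T * E
b & F & T * E
b & ~ F & T * E
b & ~ ~ F & T * E
b & ~ ~ b & T * E
b & ~ ~ b & F * E
b & ~ ~ b & b * E
b & ~ ~ b & b * T
b & ~ ~ b & b * F
b & ~ ~ b & b * b

[E [T [F b] & [T [F ~ [F ~ [F b]]] & [T [F b]]]] * [E [T [F b]]]]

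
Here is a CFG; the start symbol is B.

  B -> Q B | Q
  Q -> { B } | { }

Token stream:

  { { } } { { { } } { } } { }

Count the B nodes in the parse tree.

7

[B [Q { [B [Q { }]] }] [B [Q { [B [Q { [B [Q { }]] }] [B [Q { }]]] }] [B [Q { }]]]]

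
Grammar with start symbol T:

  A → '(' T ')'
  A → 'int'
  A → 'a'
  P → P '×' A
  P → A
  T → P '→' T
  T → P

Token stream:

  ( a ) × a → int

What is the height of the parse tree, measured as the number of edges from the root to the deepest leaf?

[T [P [P [A ( [T [P [A a]]] )]] × [A a]] → [T [P [A int]]]]

7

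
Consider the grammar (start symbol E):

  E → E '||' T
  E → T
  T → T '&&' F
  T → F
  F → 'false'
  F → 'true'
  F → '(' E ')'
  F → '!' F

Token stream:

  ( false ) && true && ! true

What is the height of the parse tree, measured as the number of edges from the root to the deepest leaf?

[E [T [T [T [F ( [E [T [F false]]] )]] && [F true]] && [F ! [F true]]]]

8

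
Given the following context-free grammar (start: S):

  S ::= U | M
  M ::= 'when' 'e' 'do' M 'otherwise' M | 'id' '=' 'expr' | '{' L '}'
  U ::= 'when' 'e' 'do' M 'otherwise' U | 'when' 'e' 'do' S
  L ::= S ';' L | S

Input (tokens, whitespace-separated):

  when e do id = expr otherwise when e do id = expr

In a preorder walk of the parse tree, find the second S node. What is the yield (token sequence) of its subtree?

id = expr

[S [U when e do [M id = expr] otherwise [U when e do [S [M id = expr]]]]]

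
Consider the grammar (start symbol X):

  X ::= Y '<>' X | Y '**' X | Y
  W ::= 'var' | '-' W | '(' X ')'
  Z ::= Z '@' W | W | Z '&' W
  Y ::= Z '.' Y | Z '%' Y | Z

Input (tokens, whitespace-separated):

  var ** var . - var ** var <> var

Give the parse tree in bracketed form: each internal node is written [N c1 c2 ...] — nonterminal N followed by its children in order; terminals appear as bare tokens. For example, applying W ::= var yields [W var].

X
Y ** X
Z ** X
W ** X
var ** X
var ** Y ** X
var ** Z . Y ** X
var ** W . Y ** X
var ** var . Y ** X
var ** var . Z ** X
var ** var . W ** X
var ** var . - W ** X
var ** var . - var ** X
var ** var . - var ** Y <> X
var ** var . - var ** Z <> X
var ** var . - var ** W <> X
var ** var . - var ** var <> X
var ** var . - var ** var <> Y
var ** var . - var ** var <> Z
var ** var . - var ** var <> W
var ** var . - var ** var <> var

[X [Y [Z [W var]]] ** [X [Y [Z [W var]] . [Y [Z [W - [W var]]]]] ** [X [Y [Z [W var]]] <> [X [Y [Z [W var]]]]]]]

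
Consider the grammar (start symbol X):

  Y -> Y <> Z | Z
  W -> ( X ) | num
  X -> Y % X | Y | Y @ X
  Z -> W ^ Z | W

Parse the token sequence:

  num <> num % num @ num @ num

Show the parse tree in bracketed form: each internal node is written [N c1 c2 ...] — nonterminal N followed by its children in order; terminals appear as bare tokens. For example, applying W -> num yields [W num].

[X [Y [Y [Z [W num]]] <> [Z [W num]]] % [X [Y [Z [W num]]] @ [X [Y [Z [W num]]] @ [X [Y [Z [W num]]]]]]]

X
Y % X
Y <> Z % X
Z <> Z % X
W <> Z % X
num <> Z % X
num <> W % X
num <> num % X
num <> num % Y @ X
num <> num % Z @ X
num <> num % W @ X
num <> num % num @ X
num <> num % num @ Y @ X
num <> num % num @ Z @ X
num <> num % num @ W @ X
num <> num % num @ num @ X
num <> num % num @ num @ Y
num <> num % num @ num @ Z
num <> num % num @ num @ W
num <> num % num @ num @ num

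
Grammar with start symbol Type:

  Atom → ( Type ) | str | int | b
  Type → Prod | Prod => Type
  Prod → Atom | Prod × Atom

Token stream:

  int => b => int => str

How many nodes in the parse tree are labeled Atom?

[Type [Prod [Atom int]] => [Type [Prod [Atom b]] => [Type [Prod [Atom int]] => [Type [Prod [Atom str]]]]]]

4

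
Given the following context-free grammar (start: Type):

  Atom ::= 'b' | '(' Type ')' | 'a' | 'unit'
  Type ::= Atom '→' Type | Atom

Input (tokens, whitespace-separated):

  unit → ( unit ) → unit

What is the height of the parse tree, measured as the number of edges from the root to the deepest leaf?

5

[Type [Atom unit] → [Type [Atom ( [Type [Atom unit]] )] → [Type [Atom unit]]]]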